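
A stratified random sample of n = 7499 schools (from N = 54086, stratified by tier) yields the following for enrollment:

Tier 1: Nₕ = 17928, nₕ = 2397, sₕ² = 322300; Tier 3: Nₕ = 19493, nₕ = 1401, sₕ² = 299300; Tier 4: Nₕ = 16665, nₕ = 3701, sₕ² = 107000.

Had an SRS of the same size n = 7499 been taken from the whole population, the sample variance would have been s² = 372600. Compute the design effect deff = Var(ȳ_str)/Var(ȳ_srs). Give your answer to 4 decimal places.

0.9507

Var(ȳ_str) = Σ Wₕ²(1−fₕ)sₕ²/nₕ with Wₕ = Nₕ/54086:
  Tier 1: (17928/54086)²·(1−2397/17928)·322300/2397 = 12.798345
  Tier 3: (19493/54086)²·(1−1401/19493)·299300/1401 = 25.755152
  Tier 4: (16665/54086)²·(1−3701/16665)·107000/3701 = 2.1352037
  → Var(ȳ_str) = 40.688701.
Var(ȳ_srs) = (1 − 7499/54086)·372600/7499 = 42.797596.
deff = 40.688701 / 42.797596 = 0.9507.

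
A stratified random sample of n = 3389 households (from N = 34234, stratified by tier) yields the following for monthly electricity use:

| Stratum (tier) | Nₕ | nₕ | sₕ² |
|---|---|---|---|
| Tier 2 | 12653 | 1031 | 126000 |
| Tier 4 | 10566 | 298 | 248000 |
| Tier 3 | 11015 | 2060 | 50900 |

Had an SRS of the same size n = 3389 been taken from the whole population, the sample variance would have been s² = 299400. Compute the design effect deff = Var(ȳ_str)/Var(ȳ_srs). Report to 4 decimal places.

Var(ȳ_str) = Σ Wₕ²(1−fₕ)sₕ²/nₕ with Wₕ = Nₕ/34234:
  Tier 2: (12653/34234)²·(1−1031/12653)·126000/1031 = 15.334548
  Tier 4: (10566/34234)²·(1−298/10566)·248000/298 = 77.040056
  Tier 3: (11015/34234)²·(1−2060/11015)·50900/2060 = 2.0796266
  → Var(ȳ_str) = 94.454231.
Var(ȳ_srs) = (1 − 3389/34234)·299400/3389 = 79.598953.
deff = 94.454231 / 79.598953 = 1.1866.

1.1866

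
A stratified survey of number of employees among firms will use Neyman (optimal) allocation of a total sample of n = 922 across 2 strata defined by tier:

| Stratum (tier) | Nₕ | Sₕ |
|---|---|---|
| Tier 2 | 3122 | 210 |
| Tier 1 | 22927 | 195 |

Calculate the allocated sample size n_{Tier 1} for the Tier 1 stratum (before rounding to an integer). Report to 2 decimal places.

Neyman allocation: nₕ = n·NₕSₕ / Σⱼ NⱼSⱼ.
Σ NⱼSⱼ = 3122·210 + 22927·195 = 5.126385 × 10^6.
n_{Tier 1} = 922·22927·195 / (5.126385 × 10^6) = 804.08.

804.08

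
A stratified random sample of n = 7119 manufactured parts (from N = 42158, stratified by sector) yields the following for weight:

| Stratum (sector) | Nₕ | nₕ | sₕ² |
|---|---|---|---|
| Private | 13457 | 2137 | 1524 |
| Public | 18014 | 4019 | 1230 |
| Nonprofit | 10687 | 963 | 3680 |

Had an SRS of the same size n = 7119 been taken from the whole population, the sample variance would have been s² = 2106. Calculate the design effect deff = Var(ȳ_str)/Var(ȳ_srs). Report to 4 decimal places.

Var(ȳ_str) = Σ Wₕ²(1−fₕ)sₕ²/nₕ with Wₕ = Nₕ/42158:
  Private: (13457/42158)²·(1−2137/13457)·1524/2137 = 0.061124473
  Public: (18014/42158)²·(1−4019/18014)·1230/4019 = 0.043412037
  Nonprofit: (10687/42158)²·(1−963/10687)·3680/963 = 0.2234407
  → Var(ȳ_str) = 0.32797721.
Var(ȳ_srs) = (1 − 7119/42158)·2106/7119 = 0.24587313.
deff = 0.32797721 / 0.24587313 = 1.3339.

1.3339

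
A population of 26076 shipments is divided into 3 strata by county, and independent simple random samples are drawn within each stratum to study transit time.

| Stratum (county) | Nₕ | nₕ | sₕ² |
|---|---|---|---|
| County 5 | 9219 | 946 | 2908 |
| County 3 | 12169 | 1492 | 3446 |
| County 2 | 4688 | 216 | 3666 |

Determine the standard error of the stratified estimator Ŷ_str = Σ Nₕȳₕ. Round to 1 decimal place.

Var(Ŷ_str) = Σₕ Nₕ²(1 − fₕ)sₕ²/nₕ.
County 5: 9219²·(1 − 946/9219)·2908/946 = 2.3444993 × 10^8.
County 3: 12169²·(1 − 1492/12169)·3446/1492 = 3.0008935 × 10^8.
County 2: 4688²·(1 − 216/4688)·3666/216 = 3.5581816 × 10^8.
Sum = 8.9035744 × 10^8.
SE = √(8.9035744 × 10^8) = 29838.9.

29838.9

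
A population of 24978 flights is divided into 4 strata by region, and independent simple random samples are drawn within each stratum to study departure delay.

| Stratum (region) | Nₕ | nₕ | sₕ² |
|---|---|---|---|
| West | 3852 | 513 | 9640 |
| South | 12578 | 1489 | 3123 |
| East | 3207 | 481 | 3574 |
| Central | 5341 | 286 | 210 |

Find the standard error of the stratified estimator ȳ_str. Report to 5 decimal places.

Var(ȳ_str) = Σₕ Wₕ²(1 − fₕ)sₕ²/nₕ with Wₕ = Nₕ/N, N = 24978.
West: Wₕ = 0.15421571; term = 0.15421571²·(1 − 0.13317757)·9640/513 = 0.38738879.
South: Wₕ = 0.50356314; term = 0.50356314²·(1 − 0.11838130)·3123/1489 = 0.46888457.
East: Wₕ = 0.12839299; term = 0.12839299²·(1 − 0.14998441)·3574/481 = 0.10411636.
Central: Wₕ = 0.21382817; term = 0.21382817²·(1 − 0.05354802)·210/286 = 0.031774716.
Sum = 0.99216444.
SE = √(0.99216444) = 0.99607.

0.99607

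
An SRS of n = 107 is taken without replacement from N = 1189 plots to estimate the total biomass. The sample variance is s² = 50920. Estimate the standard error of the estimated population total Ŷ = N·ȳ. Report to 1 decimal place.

24743.3

Var(Ŷ) = N²·Var(ȳ) = N²·(1 − n/N)·s²/n.
f = 107/1189 = 0.08999159; Var(ȳ) = 0.91000841·50920/107 = 433.06195.
Var(Ŷ) = 1189² · 433.06195 = 6.1222877 × 10^8.
SE(Ŷ) = √(6.1222877 × 10^8) = 24743.3.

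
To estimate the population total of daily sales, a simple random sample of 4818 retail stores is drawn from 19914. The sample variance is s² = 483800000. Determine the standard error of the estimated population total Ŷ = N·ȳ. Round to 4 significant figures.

5.494 × 10^6

Var(Ŷ) = N²·Var(ȳ) = N²·(1 − n/N)·s²/n.
f = 4818/19914 = 0.24194034; Var(ȳ) = 0.75805966·483800000/4818 = 76120.644.
Var(Ŷ) = 19914² · 76120.644 = 3.0186966 × 10^13.
SE(Ŷ) = √(3.0186966 × 10^13) = 5.494 × 10^6.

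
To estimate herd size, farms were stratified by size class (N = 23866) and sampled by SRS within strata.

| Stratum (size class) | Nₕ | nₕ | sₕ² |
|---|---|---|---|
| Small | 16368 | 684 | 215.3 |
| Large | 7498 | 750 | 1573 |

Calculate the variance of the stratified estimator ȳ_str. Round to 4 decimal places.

0.3282

Var(ȳ_str) = Σₕ Wₕ²(1 − fₕ)sₕ²/nₕ with Wₕ = Nₕ/N, N = 23866.
Small: Wₕ = 0.68582921; term = 0.68582921²·(1 − 0.04178886)·215.3/684 = 0.14186691.
Large: Wₕ = 0.31417079; term = 0.31417079²·(1 − 0.10002667)·1573/750 = 0.1863068.
Sum = 0.32817371.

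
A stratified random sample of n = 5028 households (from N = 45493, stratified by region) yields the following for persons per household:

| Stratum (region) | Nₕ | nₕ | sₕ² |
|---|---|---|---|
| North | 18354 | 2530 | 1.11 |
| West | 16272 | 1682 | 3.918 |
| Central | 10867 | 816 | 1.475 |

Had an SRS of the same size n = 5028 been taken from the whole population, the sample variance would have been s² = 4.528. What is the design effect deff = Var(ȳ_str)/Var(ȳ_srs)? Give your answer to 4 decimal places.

Var(ȳ_str) = Σ Wₕ²(1−fₕ)sₕ²/nₕ with Wₕ = Nₕ/45493:
  North: (18354/45493)²·(1−2530/18354)·1.11/2530 = 6.1568746 × 10^-5
  West: (16272/45493)²·(1−1682/16272)·3.918/1682 = 2.6720557 × 10^-4
  Central: (10867/45493)²·(1−816/10867)·1.475/816 = 9.5396326 × 10^-5
  → Var(ȳ_str) = 4.2417064 × 10^-4.
Var(ȳ_srs) = (1 − 5028/45493)·4.528/5028 = 8.0102509 × 10^-4.
deff = (4.2417064 × 10^-4) / (8.0102509 × 10^-4) = 0.5295.

0.5295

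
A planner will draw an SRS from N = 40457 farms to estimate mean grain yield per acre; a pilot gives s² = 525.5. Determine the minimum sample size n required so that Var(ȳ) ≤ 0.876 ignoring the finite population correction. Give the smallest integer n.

Without fpc, n₀ = s²/D = 525.5/0.876 = 599.8858.
Rounding up, n = 600.

600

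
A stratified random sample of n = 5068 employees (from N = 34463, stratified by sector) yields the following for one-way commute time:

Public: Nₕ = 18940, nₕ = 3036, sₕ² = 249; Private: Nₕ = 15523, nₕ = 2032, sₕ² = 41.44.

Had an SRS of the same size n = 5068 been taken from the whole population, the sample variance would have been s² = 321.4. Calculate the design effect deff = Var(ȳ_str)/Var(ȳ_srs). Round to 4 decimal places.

Var(ȳ_str) = Σ Wₕ²(1−fₕ)sₕ²/nₕ with Wₕ = Nₕ/34463:
  Public: (18940/34463)²·(1−3036/18940)·249/3036 = 0.020800691
  Private: (15523/34463)²·(1−2032/15523)·41.44/2032 = 0.0035959172
  → Var(ȳ_str) = 0.024396608.
Var(ȳ_srs) = (1 − 5068/34463)·321.4/5068 = 0.054091578.
deff = 0.024396608 / 0.054091578 = 0.4510.

0.4510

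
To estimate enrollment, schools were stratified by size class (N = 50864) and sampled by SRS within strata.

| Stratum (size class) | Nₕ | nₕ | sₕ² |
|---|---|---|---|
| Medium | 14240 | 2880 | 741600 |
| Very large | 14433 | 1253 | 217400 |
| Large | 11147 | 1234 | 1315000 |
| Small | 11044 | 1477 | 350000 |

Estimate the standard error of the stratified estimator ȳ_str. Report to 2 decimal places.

9.17

Var(ȳ_str) = Σₕ Wₕ²(1 − fₕ)sₕ²/nₕ with Wₕ = Nₕ/N, N = 50864.
Medium: Wₕ = 0.27996225; term = 0.27996225²·(1 − 0.20224719)·741600/2880 = 16.100692.
Very large: Wₕ = 0.28375668; term = 0.28375668²·(1 − 0.08681494)·217400/1253 = 12.757321.
Large: Wₕ = 0.21915304; term = 0.21915304²·(1 − 0.11070243)·1315000/1234 = 45.514804.
Small: Wₕ = 0.21712803; term = 0.21712803²·(1 − 0.13373778)·350000/1477 = 9.677623.
Sum = 84.05044.
SE = √(84.05044) = 9.17.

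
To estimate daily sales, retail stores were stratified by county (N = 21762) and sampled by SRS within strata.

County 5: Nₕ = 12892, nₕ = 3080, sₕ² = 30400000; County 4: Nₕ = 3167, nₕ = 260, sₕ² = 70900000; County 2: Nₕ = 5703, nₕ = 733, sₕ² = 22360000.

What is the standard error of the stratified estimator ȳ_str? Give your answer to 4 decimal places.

Var(ȳ_str) = Σₕ Wₕ²(1 − fₕ)sₕ²/nₕ with Wₕ = Nₕ/N, N = 21762.
County 5: Wₕ = 0.59240879; term = 0.59240879²·(1 − 0.23890785)·30400000/3080 = 2636.3502.
County 4: Wₕ = 0.14552890; term = 0.14552890²·(1 − 0.08209662)·70900000/260 = 5301.129.
County 2: Wₕ = 0.26206231; term = 0.26206231²·(1 − 0.12852884)·22360000/733 = 1825.7023.
Sum = 9763.1815.
SE = √(9763.1815) = 98.8088.

98.8088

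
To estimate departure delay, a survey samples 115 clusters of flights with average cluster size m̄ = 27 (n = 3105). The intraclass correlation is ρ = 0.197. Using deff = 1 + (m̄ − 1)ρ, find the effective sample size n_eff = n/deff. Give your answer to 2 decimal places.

deff = 1 + (27 − 1)·0.197 = 1 + 5.122 = 6.122.
n_eff = 3105 / 6.122 = 507.19.

507.19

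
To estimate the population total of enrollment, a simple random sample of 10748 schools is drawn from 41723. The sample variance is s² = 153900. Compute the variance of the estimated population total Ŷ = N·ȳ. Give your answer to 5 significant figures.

1.8505 × 10^10

Var(Ŷ) = N²·Var(ȳ) = N²·(1 − n/N)·s²/n.
f = 10748/41723 = 0.25760372; Var(ȳ) = 0.74239628·153900/10748 = 10.63033.
Var(Ŷ) = 41723² · 10.63033 = 1.8505371 × 10^10.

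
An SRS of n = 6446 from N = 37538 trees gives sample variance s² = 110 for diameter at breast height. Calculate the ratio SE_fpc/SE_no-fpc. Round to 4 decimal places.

f = n/N = 6446/37538 = 0.17171932.
SE_no-fpc = √(s²/n) = 0.13063249; SE_fpc = √((1−f)s²/n) = 0.11888853.
Ratio = √(1−f) = 0.91009927.

0.9101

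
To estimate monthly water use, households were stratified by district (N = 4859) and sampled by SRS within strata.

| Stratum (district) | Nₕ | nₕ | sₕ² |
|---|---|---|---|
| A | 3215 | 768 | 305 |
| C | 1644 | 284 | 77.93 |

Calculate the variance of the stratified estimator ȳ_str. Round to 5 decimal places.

0.15832

Var(ȳ_str) = Σₕ Wₕ²(1 − fₕ)sₕ²/nₕ with Wₕ = Nₕ/N, N = 4859.
A: Wₕ = 0.66165878; term = 0.66165878²·(1 − 0.23888025)·305/768 = 0.13233044.
C: Wₕ = 0.33834122; term = 0.33834122²·(1 − 0.17274939)·77.93/284 = 0.025985631.
Sum = 0.15831607.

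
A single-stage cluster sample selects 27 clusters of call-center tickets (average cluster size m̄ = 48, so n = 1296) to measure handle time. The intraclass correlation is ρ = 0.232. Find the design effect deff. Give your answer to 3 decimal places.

11.904

deff = 1 + (48 − 1)·0.232 = 1 + 10.904 = 11.904.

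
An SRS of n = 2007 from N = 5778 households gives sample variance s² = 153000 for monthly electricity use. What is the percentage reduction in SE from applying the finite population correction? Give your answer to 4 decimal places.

19.2134

f = n/N = 2007/5778 = 0.34735202.
SE_no-fpc = √(s²/n) = 8.7311617; SE_fpc = √((1−f)s²/n) = 7.0536114.
Ratio = √(1−f) = 0.80786631. Reduction = 100·(1 − 0.80786631) = 19.2134%.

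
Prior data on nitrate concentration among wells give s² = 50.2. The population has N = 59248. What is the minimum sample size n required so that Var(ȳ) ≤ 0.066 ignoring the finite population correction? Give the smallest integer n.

Without fpc, n₀ = s²/D = 50.2/0.066 = 760.6061.
Rounding up, n = 761.

761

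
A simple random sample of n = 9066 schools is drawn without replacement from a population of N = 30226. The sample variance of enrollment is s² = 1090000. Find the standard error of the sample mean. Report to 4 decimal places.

Under SRS without replacement, Var(ȳ) = (1 − f)·s²/n with f = n/N = 9066/30226 = 0.29994045.
Var(ȳ) = (1 − 0.29994045)·1090000/9066 = 0.70005955·120.22943 = 84.16776.
SE(ȳ) = √(84.16776) = 9.1743.

9.1743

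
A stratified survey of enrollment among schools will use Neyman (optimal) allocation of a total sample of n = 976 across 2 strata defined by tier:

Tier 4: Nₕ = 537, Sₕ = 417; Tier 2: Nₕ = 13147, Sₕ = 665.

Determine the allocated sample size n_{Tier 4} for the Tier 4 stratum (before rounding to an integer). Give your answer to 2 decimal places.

24.37

Neyman allocation: nₕ = n·NₕSₕ / Σⱼ NⱼSⱼ.
Σ NⱼSⱼ = 537·417 + 13147·665 = 8.966684 × 10^6.
n_{Tier 4} = 976·537·417 / (8.966684 × 10^6) = 24.37.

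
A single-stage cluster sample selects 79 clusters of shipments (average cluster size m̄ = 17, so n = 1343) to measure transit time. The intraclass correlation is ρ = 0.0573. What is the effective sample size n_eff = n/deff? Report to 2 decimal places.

700.65

deff = 1 + (17 − 1)·0.0573 = 1 + 0.9168 = 1.9168.
n_eff = 1343 / 1.9168 = 700.65.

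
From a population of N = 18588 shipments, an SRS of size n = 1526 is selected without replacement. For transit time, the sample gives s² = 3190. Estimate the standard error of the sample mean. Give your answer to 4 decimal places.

Under SRS without replacement, Var(ȳ) = (1 − f)·s²/n with f = n/N = 1526/18588 = 0.08209598.
Var(ȳ) = (1 − 0.08209598)·3190/1526 = 0.91790402·2.0904325 = 1.9188164.
SE(ȳ) = √(1.9188164) = 1.3852.

1.3852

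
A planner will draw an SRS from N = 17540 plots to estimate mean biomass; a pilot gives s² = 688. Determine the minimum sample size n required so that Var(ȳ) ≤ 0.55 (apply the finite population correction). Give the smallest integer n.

Without fpc, n₀ = s²/D = 688/0.55 = 1250.9091.
With fpc, (1 − n/N)·s²/n ≤ D requires n ≥ n₀/(1 + n₀/N) = 1250.9091/(1 + 1250.9091/17540) = 1167.6362.
Rounding up, n = 1168.

1168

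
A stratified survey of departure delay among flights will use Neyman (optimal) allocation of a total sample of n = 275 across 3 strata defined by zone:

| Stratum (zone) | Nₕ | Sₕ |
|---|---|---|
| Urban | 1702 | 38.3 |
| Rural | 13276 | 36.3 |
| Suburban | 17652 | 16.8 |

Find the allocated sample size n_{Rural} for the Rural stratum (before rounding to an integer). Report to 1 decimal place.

Neyman allocation: nₕ = n·NₕSₕ / Σⱼ NⱼSⱼ.
Σ NⱼSⱼ = 1702·38.3 + 13276·36.3 + 17652·16.8 = 843659.
n_{Rural} = 275·13276·36.3 / 843659 = 157.1.

157.1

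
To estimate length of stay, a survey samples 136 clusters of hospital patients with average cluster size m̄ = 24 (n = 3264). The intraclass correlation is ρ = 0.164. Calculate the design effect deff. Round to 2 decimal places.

4.77

deff = 1 + (24 − 1)·0.164 = 1 + 3.772 = 4.772.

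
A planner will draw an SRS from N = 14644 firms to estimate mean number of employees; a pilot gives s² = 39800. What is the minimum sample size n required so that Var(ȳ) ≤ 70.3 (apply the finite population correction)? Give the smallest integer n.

546

Without fpc, n₀ = s²/D = 39800/70.3 = 566.1451.
With fpc, (1 − n/N)·s²/n ≤ D requires n ≥ n₀/(1 + n₀/N) = 566.1451/(1 + 566.1451/14644) = 545.0723.
Rounding up, n = 546.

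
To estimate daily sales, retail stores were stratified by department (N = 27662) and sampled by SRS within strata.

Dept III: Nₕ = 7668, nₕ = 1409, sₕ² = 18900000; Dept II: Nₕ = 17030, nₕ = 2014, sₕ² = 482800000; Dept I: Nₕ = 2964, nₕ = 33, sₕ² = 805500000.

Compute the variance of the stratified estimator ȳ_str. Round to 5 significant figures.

Var(ȳ_str) = Σₕ Wₕ²(1 − fₕ)sₕ²/nₕ with Wₕ = Nₕ/N, N = 27662.
Dept III: Wₕ = 0.27720338; term = 0.27720338²·(1 − 0.18375065)·18900000/1409 = 841.3384.
Dept II: Wₕ = 0.61564601; term = 0.61564601²·(1 − 0.11826189)·482800000/2014 = 80114.209.
Dept I: Wₕ = 0.10715060; term = 0.10715060²·(1 − 0.01113360)·805500000/33 = 277126.76.
Sum = 358082.31.

358080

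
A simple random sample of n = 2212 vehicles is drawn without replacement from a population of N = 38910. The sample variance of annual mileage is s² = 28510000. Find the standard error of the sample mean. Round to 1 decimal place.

Under SRS without replacement, Var(ȳ) = (1 − f)·s²/n with f = n/N = 2212/38910 = 0.05684914.
Var(ȳ) = (1 − 0.05684914)·28510000/2212 = 0.94315086·12888.788 = 12156.072.
SE(ȳ) = √(12156.072) = 110.3.

110.3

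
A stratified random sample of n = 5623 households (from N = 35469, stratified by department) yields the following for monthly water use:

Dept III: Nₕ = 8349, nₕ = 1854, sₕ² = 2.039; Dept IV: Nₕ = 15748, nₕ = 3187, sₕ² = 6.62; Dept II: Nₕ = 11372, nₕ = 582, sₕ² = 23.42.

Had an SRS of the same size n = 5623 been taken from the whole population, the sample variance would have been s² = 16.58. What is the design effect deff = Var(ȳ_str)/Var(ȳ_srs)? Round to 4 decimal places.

Var(ȳ_str) = Σ Wₕ²(1−fₕ)sₕ²/nₕ with Wₕ = Nₕ/35469:
  Dept III: (8349/35469)²·(1−1854/8349)·2.039/1854 = 4.7404899 × 10^-5
  Dept IV: (15748/35469)²·(1−3187/15748)·6.62/3187 = 3.2660863 × 10^-4
  Dept II: (11372/35469)²·(1−582/11372)·23.42/582 = 0.0039248613
  → Var(ȳ_str) = 0.0042988748.
Var(ȳ_srs) = (1 − 5623/35469)·16.58/5623 = 0.0024811535.
deff = 0.0042988748 / 0.0024811535 = 1.7326.

1.7326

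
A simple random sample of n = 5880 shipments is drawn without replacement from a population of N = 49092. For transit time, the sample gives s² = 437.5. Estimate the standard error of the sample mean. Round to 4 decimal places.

Under SRS without replacement, Var(ȳ) = (1 − f)·s²/n with f = n/N = 5880/49092 = 0.11977512.
Var(ȳ) = (1 − 0.11977512)·437.5/5880 = 0.88022488·0.074404762 = 0.065492923.
SE(ȳ) = √(0.065492923) = 0.2559.

0.2559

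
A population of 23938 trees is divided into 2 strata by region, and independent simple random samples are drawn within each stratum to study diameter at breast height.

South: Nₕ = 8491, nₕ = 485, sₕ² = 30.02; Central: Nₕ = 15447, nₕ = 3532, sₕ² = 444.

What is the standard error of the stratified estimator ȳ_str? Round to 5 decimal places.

Var(ȳ_str) = Σₕ Wₕ²(1 − fₕ)sₕ²/nₕ with Wₕ = Nₕ/N, N = 23938.
South: Wₕ = 0.35470800; term = 0.35470800²·(1 − 0.05711930)·30.02/485 = 0.0073429006.
Central: Wₕ = 0.64529200; term = 0.64529200²·(1 − 0.22865281)·444/3532 = 0.040376135.
Sum = 0.047719036.
SE = √(0.047719036) = 0.21845.

0.21845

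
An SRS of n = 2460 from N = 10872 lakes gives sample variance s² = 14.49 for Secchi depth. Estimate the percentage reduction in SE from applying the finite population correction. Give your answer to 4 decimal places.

12.0380

f = n/N = 2460/10872 = 0.22626932.
SE_no-fpc = √(s²/n) = 0.076747924; SE_fpc = √((1−f)s²/n) = 0.06750898.
Ratio = √(1−f) = 0.87961962. Reduction = 100·(1 − 0.87961962) = 12.0380%.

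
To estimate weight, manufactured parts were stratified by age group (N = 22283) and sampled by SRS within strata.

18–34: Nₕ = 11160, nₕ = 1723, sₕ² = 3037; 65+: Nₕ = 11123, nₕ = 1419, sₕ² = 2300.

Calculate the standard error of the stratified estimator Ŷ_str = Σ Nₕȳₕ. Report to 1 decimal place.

18989.1

Var(Ŷ_str) = Σₕ Nₕ²(1 − fₕ)sₕ²/nₕ.
18–34: 11160²·(1 − 1723/11160)·3037/1723 = 1.8563406 × 10^8.
65+: 11123²·(1 − 1419/11123)·2300/1419 = 1.749517 × 10^8.
Sum = 3.6058576 × 10^8.
SE = √(3.6058576 × 10^8) = 18989.1.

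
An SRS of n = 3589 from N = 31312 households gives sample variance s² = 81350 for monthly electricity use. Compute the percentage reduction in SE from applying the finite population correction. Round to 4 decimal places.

f = n/N = 3589/31312 = 0.11462059.
SE_no-fpc = √(s²/n) = 4.7609328; SE_fpc = √((1−f)s²/n) = 4.4797807.
Ratio = √(1−f) = 0.94094602. Reduction = 100·(1 − 0.94094602) = 5.9054%.

5.9054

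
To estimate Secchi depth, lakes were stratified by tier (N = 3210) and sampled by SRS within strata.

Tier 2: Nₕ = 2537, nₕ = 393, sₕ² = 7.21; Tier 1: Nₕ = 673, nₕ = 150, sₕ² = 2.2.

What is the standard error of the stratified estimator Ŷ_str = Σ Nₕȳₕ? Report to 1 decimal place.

Var(Ŷ_str) = Σₕ Nₕ²(1 − fₕ)sₕ²/nₕ.
Tier 2: 2537²·(1 − 393/2537)·7.21/393 = 99790.216.
Tier 1: 673²·(1 − 150/673)·2.2/150 = 5162.3587.
Sum = 104952.57.
SE = √(104952.57) = 324.0.

324.0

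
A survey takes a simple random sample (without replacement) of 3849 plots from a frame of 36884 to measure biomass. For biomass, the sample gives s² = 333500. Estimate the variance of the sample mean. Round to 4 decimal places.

77.6040

Under SRS without replacement, Var(ȳ) = (1 − f)·s²/n with f = n/N = 3849/36884 = 0.10435419.
Var(ȳ) = (1 − 0.10435419)·333500/3849 = 0.89564581·86.645882 = 77.604021.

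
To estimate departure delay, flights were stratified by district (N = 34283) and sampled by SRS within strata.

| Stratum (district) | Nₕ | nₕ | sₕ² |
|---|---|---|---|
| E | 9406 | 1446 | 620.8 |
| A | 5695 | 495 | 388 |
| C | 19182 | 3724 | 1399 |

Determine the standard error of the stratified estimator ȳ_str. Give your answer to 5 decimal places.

0.37666

Var(ȳ_str) = Σₕ Wₕ²(1 − fₕ)sₕ²/nₕ with Wₕ = Nₕ/N, N = 34283.
E: Wₕ = 0.27436339; term = 0.27436339²·(1 − 0.15373166)·620.8/1446 = 0.027349149.
A: Wₕ = 0.16611732; term = 0.16611732²·(1 − 0.08691835)·388/495 = 0.019749948.
C: Wₕ = 0.55951930; term = 0.55951930²·(1 − 0.19414034)·1399/3724 = 0.09477583.
Sum = 0.14187493.
SE = √(0.14187493) = 0.37666.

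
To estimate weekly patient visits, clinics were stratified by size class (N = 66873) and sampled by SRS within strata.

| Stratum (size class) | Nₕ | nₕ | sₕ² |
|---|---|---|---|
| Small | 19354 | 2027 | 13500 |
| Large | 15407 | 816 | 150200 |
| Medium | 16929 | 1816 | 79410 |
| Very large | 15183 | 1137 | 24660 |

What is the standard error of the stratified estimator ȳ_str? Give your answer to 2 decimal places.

Var(ȳ_str) = Σₕ Wₕ²(1 − fₕ)sₕ²/nₕ with Wₕ = Nₕ/N, N = 66873.
Small: Wₕ = 0.28941426; term = 0.28941426²·(1 − 0.10473287)·13500/2027 = 0.49942758.
Large: Wₕ = 0.23039194; term = 0.23039194²·(1 − 0.05296294)·150200/816 = 9.2529731.
Medium: Wₕ = 0.25315150; term = 0.25315150²·(1 − 0.10727155)·79410/1816 = 2.5017259.
Very large: Wₕ = 0.22704230; term = 0.22704230²·(1 − 0.07488639)·24660/1137 = 1.0342874.
Sum = 13.288414.
SE = √(13.288414) = 3.65.

3.65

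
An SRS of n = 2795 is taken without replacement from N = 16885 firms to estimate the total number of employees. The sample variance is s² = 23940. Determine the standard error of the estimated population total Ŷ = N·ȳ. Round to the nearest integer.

Var(Ŷ) = N²·Var(ȳ) = N²·(1 − n/N)·s²/n.
f = 2795/16885 = 0.16553154; Var(ȳ) = 0.83446846·23940/2795 = 7.1474687.
Var(Ŷ) = 16885² · 7.1474687 = 2.0377664 × 10^9.
SE(Ŷ) = √(2.0377664 × 10^9) = 45142.

45142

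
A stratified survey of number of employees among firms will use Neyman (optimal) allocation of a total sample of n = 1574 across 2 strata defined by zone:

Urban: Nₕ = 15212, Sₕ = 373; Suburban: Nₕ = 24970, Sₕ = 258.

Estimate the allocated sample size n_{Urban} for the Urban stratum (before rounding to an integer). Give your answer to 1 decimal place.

737.1

Neyman allocation: nₕ = n·NₕSₕ / Σⱼ NⱼSⱼ.
Σ NⱼSⱼ = 15212·373 + 24970·258 = 1.2116336 × 10^7.
n_{Urban} = 1574·15212·373 / (1.2116336 × 10^7) = 737.1.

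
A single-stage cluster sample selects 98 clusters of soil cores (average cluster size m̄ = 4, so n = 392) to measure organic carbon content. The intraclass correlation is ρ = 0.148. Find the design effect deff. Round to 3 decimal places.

deff = 1 + (4 − 1)·0.148 = 1 + 0.444 = 1.444.

1.444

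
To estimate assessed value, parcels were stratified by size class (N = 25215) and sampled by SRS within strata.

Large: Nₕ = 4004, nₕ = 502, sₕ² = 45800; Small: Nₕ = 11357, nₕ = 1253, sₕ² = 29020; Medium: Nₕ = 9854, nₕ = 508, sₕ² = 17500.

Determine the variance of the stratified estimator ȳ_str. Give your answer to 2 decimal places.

11.18

Var(ȳ_str) = Σₕ Wₕ²(1 − fₕ)sₕ²/nₕ with Wₕ = Nₕ/N, N = 25215.
Large: Wₕ = 0.15879437; term = 0.15879437²·(1 − 0.12537463)·45800/502 = 2.0121207.
Small: Wₕ = 0.45040650; term = 0.45040650²·(1 − 0.11032843)·29020/1253 = 4.1800873.
Medium: Wₕ = 0.39079913; term = 0.39079913²·(1 − 0.05155267)·17500/508 = 4.9899331.
Sum = 11.182141.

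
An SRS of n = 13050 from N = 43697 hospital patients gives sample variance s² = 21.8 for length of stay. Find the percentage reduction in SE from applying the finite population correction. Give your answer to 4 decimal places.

16.2532

f = n/N = 13050/43697 = 0.29864750.
SE_no-fpc = √(s²/n) = 0.040871727; SE_fpc = √((1−f)s²/n) = 0.03422876.
Ratio = √(1−f) = 0.83746791. Reduction = 100·(1 − 0.83746791) = 16.2532%.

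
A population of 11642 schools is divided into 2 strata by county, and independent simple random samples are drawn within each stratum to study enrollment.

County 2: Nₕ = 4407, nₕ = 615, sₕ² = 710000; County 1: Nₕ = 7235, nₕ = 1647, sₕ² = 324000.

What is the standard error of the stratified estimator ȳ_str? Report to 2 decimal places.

14.18

Var(ȳ_str) = Σₕ Wₕ²(1 − fₕ)sₕ²/nₕ with Wₕ = Nₕ/N, N = 11642.
County 2: Wₕ = 0.37854321; term = 0.37854321²·(1 − 0.13955071)·710000/615 = 142.34408.
County 1: Wₕ = 0.62145679; term = 0.62145679²·(1 − 0.22764340)·324000/1647 = 58.680142.
Sum = 201.02422.
SE = √(201.02422) = 14.18.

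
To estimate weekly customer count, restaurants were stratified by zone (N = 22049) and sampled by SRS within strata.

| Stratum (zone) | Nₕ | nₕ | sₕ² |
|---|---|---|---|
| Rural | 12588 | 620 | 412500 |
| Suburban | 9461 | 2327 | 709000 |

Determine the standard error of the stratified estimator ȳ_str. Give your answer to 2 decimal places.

15.76

Var(ȳ_str) = Σₕ Wₕ²(1 − fₕ)sₕ²/nₕ with Wₕ = Nₕ/N, N = 22049.
Rural: Wₕ = 0.57091025; term = 0.57091025²·(1 − 0.04925326)·412500/620 = 206.17347.
Suburban: Wₕ = 0.42908975; term = 0.42908975²·(1 − 0.24595709)·709000/2327 = 42.300179.
Sum = 248.47365.
SE = √(248.47365) = 15.76.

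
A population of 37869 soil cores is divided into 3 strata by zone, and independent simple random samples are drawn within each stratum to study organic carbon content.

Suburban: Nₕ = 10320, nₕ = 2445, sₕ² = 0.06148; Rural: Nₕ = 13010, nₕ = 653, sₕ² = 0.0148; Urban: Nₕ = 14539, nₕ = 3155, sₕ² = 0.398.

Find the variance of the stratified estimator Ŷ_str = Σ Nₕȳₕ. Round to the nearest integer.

Var(Ŷ_str) = Σₕ Nₕ²(1 − fₕ)sₕ²/nₕ.
Suburban: 10320²·(1 − 2445/10320)·0.06148/2445 = 2043.5499.
Rural: 13010²·(1 − 653/13010)·0.0148/653 = 3643.6687.
Urban: 14539²·(1 − 3155/14539)·0.398/3155 = 20879.165.
Sum = 26566.384.

26566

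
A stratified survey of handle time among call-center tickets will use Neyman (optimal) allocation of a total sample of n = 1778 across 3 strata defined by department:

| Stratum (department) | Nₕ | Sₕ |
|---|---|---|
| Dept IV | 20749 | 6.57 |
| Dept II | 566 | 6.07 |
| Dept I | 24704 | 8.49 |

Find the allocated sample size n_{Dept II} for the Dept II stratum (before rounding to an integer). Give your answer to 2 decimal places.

17.48

Neyman allocation: nₕ = n·NₕSₕ / Σⱼ NⱼSⱼ.
Σ NⱼSⱼ = 20749·6.57 + 566·6.07 + 24704·8.49 = 349493.51.
n_{Dept II} = 1778·566·6.07 / 349493.51 = 17.48.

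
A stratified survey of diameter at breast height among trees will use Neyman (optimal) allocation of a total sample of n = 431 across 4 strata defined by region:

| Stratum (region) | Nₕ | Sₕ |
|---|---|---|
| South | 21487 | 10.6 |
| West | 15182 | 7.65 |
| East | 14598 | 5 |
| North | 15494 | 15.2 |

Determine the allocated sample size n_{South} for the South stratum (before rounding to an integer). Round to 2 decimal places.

150.47

Neyman allocation: nₕ = n·NₕSₕ / Σⱼ NⱼSⱼ.
Σ NⱼSⱼ = 21487·10.6 + 15182·7.65 + 14598·5 + 15494·15.2 = 652403.3.
n_{South} = 431·21487·10.6 / 652403.3 = 150.47.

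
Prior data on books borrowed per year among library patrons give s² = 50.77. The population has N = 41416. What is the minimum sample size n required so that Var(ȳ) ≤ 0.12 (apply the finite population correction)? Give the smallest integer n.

419

Without fpc, n₀ = s²/D = 50.77/0.12 = 423.0833.
With fpc, (1 − n/N)·s²/n ≤ D requires n ≥ n₀/(1 + n₀/N) = 423.0833/(1 + 423.0833/41416) = 418.8050.
Rounding up, n = 419.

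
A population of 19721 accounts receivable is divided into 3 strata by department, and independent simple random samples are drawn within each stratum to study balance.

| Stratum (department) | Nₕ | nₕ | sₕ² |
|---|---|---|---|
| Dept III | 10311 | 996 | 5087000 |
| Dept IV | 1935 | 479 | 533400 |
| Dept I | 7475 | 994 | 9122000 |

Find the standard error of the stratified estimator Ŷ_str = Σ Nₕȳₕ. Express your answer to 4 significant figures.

968600

Var(Ŷ_str) = Σₕ Nₕ²(1 − fₕ)sₕ²/nₕ.
Dept III: 10311²·(1 − 996/10311)·5087000/996 = 4.9055312 × 10^11.
Dept IV: 1935²·(1 − 479/1935)·533400/479 = 3.1373274 × 10^9.
Dept I: 7475²·(1 − 994/7475)·9122000/994 = 4.4458715 × 10^11.
Sum = 9.382776 × 10^11.
SE = √(9.382776 × 10^11) = 968600.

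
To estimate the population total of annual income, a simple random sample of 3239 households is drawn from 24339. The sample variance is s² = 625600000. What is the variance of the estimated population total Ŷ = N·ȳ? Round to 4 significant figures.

Var(Ŷ) = N²·Var(ȳ) = N²·(1 − n/N)·s²/n.
f = 3239/24339 = 0.13307860; Var(ȳ) = 0.86692140·625600000/3239 = 167442.43.
Var(Ŷ) = 24339² · 167442.43 = 9.9190706 × 10^13.

9.919 × 10^13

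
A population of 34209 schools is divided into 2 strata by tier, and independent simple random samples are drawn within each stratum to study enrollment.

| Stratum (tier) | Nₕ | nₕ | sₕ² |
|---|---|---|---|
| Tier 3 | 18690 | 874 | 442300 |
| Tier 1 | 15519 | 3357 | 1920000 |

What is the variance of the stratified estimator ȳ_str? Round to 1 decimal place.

Var(ȳ_str) = Σₕ Wₕ²(1 − fₕ)sₕ²/nₕ with Wₕ = Nₕ/N, N = 34209.
Tier 3: Wₕ = 0.54634745; term = 0.54634745²·(1 − 0.04676297)·442300/874 = 143.99395.
Tier 1: Wₕ = 0.45365255; term = 0.45365255²·(1 − 0.21631548)·1920000/3357 = 92.243944.
Sum = 236.23789.

236.2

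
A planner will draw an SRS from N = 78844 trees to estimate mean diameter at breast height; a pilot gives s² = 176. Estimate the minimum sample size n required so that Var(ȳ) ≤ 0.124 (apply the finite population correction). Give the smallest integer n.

1395

Without fpc, n₀ = s²/D = 176/0.124 = 1419.3548.
With fpc, (1 − n/N)·s²/n ≤ D requires n ≥ n₀/(1 + n₀/N) = 1419.3548/(1 + 1419.3548/78844) = 1394.2553.
Rounding up, n = 1395.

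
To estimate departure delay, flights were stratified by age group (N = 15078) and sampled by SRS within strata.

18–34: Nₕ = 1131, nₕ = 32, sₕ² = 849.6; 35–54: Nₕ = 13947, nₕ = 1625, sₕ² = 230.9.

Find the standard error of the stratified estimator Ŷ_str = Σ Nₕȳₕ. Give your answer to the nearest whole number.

Var(Ŷ_str) = Σₕ Nₕ²(1 − fₕ)sₕ²/nₕ.
18–34: 1131²·(1 − 32/1131)·849.6/32 = 3.3000827 × 10^7.
35–54: 13947²·(1 − 1625/13947)·230.9/1625 = 2.4419264 × 10^7.
Sum = 5.7420091 × 10^7.
SE = √(5.7420091 × 10^7) = 7578.

7578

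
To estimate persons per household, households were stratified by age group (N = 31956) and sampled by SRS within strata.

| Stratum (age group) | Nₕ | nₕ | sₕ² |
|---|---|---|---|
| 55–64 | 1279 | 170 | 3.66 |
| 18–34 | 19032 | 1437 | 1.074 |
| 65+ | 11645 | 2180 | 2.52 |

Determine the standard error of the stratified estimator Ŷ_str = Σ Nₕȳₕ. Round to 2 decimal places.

Var(Ŷ_str) = Σₕ Nₕ²(1 − fₕ)sₕ²/nₕ.
55–64: 1279²·(1 − 170/1279)·3.66/170 = 30537.554.
18–34: 19032²·(1 − 1437/19032)·1.074/1437 = 250277.16.
65+: 11645²·(1 − 2180/11645)·2.52/2180 = 127410.19.
Sum = 408224.9.
SE = √(408224.9) = 638.92.

638.92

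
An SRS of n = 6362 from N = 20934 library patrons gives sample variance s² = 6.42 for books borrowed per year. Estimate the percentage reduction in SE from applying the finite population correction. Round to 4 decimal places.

f = n/N = 6362/20934 = 0.30390752.
SE_no-fpc = √(s²/n) = 0.031766596; SE_fpc = √((1−f)s²/n) = 0.026503556.
Ratio = √(1−f) = 0.83432157. Reduction = 100·(1 − 0.83432157) = 16.5678%.

16.5678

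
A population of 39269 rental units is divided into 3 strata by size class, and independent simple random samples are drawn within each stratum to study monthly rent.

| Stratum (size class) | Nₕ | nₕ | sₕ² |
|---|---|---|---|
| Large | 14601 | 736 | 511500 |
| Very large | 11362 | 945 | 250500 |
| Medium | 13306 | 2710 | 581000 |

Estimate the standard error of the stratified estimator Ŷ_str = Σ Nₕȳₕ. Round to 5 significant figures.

449770

Var(Ŷ_str) = Σₕ Nₕ²(1 − fₕ)sₕ²/nₕ.
Large: 14601²·(1 − 736/14601)·511500/736 = 1.4069229 × 10^11.
Very large: 11362²·(1 − 945/11362)·250500/945 = 3.1374251 × 10^10.
Medium: 13306²·(1 − 2710/13306)·581000/2710 = 3.0227088 × 10^10.
Sum = 2.0229363 × 10^11.
SE = √(2.0229363 × 10^11) = 449770.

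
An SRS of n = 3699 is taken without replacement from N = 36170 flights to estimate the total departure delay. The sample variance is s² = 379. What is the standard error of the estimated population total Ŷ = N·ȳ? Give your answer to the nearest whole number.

10970

Var(Ŷ) = N²·Var(ȳ) = N²·(1 − n/N)·s²/n.
f = 3699/36170 = 0.10226707; Var(ȳ) = 0.89773293·379/3699 = 0.091981827.
Var(Ŷ) = 36170² · 0.091981827 = 1.2033696 × 10^8.
SE(Ŷ) = √(1.2033696 × 10^8) = 10970.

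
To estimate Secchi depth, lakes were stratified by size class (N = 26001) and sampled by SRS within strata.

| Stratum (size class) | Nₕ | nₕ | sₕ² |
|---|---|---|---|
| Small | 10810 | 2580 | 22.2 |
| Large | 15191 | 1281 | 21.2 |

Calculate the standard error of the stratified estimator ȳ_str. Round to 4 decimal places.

Var(ȳ_str) = Σₕ Wₕ²(1 − fₕ)sₕ²/nₕ with Wₕ = Nₕ/N, N = 26001.
Small: Wₕ = 0.41575324; term = 0.41575324²·(1 − 0.23866790)·22.2/2580 = 0.0011323448.
Large: Wₕ = 0.58424676; term = 0.58424676²·(1 − 0.08432625)·21.2/1281 = 0.0051727337.
Sum = 0.0063050785.
SE = √(0.0063050785) = 0.0794.

0.0794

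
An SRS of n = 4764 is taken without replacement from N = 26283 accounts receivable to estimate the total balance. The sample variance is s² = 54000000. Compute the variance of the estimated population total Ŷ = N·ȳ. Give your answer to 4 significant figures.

Var(Ŷ) = N²·Var(ȳ) = N²·(1 − n/N)·s²/n.
f = 4764/26283 = 0.18125785; Var(ȳ) = 0.81874215·54000000/4764 = 9280.4526.
Var(Ŷ) = 26283² · 9280.4526 = 6.4109004 × 10^12.

6.411 × 10^12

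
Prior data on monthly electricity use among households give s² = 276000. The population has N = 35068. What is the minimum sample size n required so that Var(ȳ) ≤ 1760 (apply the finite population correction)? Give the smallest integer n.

157

Without fpc, n₀ = s²/D = 276000/1760 = 156.8182.
With fpc, (1 − n/N)·s²/n ≤ D requires n ≥ n₀/(1 + n₀/N) = 156.8182/(1 + 156.8182/35068) = 156.1201.
Rounding up, n = 157.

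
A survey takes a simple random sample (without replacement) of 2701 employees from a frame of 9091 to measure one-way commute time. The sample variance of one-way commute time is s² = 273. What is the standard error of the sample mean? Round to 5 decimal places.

Under SRS without replacement, Var(ȳ) = (1 − f)·s²/n with f = n/N = 2701/9091 = 0.29710703.
Var(ȳ) = (1 − 0.29710703)·273/2701 = 0.70289297·0.10107368 = 0.071043977.
SE(ȳ) = √(0.071043977) = 0.26654.

0.26654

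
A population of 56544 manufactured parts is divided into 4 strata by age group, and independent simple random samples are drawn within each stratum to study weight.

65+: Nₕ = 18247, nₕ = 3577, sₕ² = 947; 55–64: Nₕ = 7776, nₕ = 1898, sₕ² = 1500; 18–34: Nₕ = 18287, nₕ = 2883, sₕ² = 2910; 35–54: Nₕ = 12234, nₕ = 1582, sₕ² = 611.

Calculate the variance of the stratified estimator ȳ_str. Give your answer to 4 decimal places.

Var(ȳ_str) = Σₕ Wₕ²(1 − fₕ)sₕ²/nₕ with Wₕ = Nₕ/N, N = 56544.
65+: Wₕ = 0.32270444; term = 0.32270444²·(1 − 0.19603222)·947/3577 = 0.022165604.
55–64: Wₕ = 0.13752122; term = 0.13752122²·(1 − 0.24408436)·1500/1898 = 0.011298163.
18–34: Wₕ = 0.32341186; term = 0.32341186²·(1 − 0.15765298)·2910/2883 = 0.088930609.
35–54: Wₕ = 0.21636248; term = 0.21636248²·(1 − 0.12931175)·611/1582 = 0.015742051.
Sum = 0.13813643.

0.1381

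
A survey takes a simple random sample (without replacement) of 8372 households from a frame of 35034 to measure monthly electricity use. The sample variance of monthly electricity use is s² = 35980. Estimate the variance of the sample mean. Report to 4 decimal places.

Under SRS without replacement, Var(ȳ) = (1 − f)·s²/n with f = n/N = 8372/35034 = 0.23896786.
Var(ȳ) = (1 − 0.23896786)·35980/8372 = 0.76103214·4.2976589 = 3.2706565.

3.2707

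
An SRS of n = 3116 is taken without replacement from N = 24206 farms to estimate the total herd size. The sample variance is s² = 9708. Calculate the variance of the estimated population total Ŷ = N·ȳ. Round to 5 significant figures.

1.5905 × 10^9

Var(Ŷ) = N²·Var(ȳ) = N²·(1 − n/N)·s²/n.
f = 3116/24206 = 0.12872841; Var(ȳ) = 0.87127159·9708/3116 = 2.7144751.
Var(Ŷ) = 24206² · 2.7144751 = 1.5904936 × 10^9.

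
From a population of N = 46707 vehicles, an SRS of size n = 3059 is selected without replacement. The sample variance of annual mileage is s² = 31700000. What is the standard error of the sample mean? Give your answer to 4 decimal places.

98.4082

Under SRS without replacement, Var(ȳ) = (1 − f)·s²/n with f = n/N = 3059/46707 = 0.06549339.
Var(ȳ) = (1 − 0.06549339)·31700000/3059 = 0.93450661·10362.864 = 9684.1646.
SE(ȳ) = √(9684.1646) = 98.4082.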